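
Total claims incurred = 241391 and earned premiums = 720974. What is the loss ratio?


Loss ratio = claims / premiums
= 241391 / 720974
= 0.3348


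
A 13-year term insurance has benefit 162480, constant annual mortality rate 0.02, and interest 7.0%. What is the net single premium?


NSP = benefit * sum_{k=0}^{n-1} k_p_x * q * v^(k+1)
With constant q=0.02, v=0.934579
Sum = 0.151307
NSP = 162480 * 0.151307
= 24584.4173


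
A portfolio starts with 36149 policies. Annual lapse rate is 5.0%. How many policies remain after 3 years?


remaining = initial * (1 - lapse)^years
= 36149 * (1 - 0.05)^3
= 36149 * 0.857375
= 30993.2489


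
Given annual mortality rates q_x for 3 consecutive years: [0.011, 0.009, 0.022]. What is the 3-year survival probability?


p_k = 1 - q_k for each year
Survival = product of (1 - q_k)
= 0.989 * 0.991 * 0.978
= 0.9585


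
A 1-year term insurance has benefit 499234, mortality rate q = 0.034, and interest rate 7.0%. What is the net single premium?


NSP = benefit * q * v
v = 1/(1+i) = 0.934579
NSP = 499234 * 0.034 * 0.934579
= 15863.5103


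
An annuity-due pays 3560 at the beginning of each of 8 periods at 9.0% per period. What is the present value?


PV_due = PMT * (1-(1+i)^(-n))/i * (1+i)
PV_immediate = 19703.956
PV_due = 19703.956 * 1.09
= 21477.3121


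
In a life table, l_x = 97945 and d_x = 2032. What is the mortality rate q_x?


q_x = d_x / l_x
= 2032 / 97945
= 0.0207


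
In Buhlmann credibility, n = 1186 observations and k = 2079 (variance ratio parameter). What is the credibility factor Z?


Z = n / (n + k)
= 1186 / (1186 + 2079)
= 1186 / 3265
= 0.3632


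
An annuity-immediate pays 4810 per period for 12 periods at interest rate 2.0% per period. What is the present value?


PV = PMT * (1 - (1+i)^(-n)) / i
= 4810 * (1 - (1+0.02)^(-12)) / 0.02
= 4810 * (1 - 0.788493) / 0.02
= 4810 * 10.575341
= 50867.3913


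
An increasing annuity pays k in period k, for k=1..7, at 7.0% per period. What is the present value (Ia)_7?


(Ia)_n = sum_{k=1}^{n} k * v^k, v = 1/(1+i)
v = 0.934579
Sum computed term by term:
(Ia)_7 = 20.1042


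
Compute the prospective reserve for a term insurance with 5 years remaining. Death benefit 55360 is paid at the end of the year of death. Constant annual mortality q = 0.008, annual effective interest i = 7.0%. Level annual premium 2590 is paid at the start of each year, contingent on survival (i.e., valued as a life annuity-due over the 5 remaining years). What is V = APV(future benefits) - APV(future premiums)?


v = 1/(1+i) = 0.934579
APV(future benefits) per unit = sum_{k=0}^{4} k_p_x * q * v^(k+1) = 0.032316
APV(future benefits) = 55360 * 0.032316 = 1789.0114
Life annuity-due factor ä_{x:5} = sum_{k=0}^{4} k_p_x * v^k = 4.322259
APV(future premiums) = 2590 * 4.322259 = 11194.6519
V = 1789.0114 - 11194.6519
= -9405.6404


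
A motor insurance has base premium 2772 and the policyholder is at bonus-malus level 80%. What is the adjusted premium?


adjusted = base * BM_level / 100
= 2772 * 80 / 100
= 2772 * 0.8
= 2217.6


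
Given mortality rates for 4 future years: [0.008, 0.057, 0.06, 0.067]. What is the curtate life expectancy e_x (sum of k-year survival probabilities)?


e_x = sum_{k=1}^{n} k_p_x
k_p_x values:
  1_p_x = 0.992
  2_p_x = 0.935456
  3_p_x = 0.879329
  4_p_x = 0.820414
e_x = 3.6272


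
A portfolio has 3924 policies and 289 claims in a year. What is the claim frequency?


frequency = claims / policies
= 289 / 3924
= 0.0736


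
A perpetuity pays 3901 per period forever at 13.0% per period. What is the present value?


PV = PMT / i
= 3901 / 0.13
= 30007.6923


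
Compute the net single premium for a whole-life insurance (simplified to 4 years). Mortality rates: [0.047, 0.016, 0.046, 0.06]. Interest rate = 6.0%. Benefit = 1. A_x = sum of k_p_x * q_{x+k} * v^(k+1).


v = 0.943396
Year 0: k_p_x=1.0, q=0.047, term=0.04434
Year 1: k_p_x=0.953, q=0.016, term=0.013571
Year 2: k_p_x=0.937752, q=0.046, term=0.036218
Year 3: k_p_x=0.894615, q=0.06, term=0.042517
A_x = 0.1366


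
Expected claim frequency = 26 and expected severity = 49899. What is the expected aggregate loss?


E[S] = E[N] * E[X]
= 26 * 49899
= 1.2974e+06


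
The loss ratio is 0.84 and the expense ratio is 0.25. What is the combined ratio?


Combined ratio = loss ratio + expense ratio
= 0.84 + 0.25
= 1.09


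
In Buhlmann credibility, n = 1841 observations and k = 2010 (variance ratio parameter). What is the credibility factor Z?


Z = n / (n + k)
= 1841 / (1841 + 2010)
= 1841 / 3851
= 0.4781


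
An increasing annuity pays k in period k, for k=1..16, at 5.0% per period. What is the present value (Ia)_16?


(Ia)_n = sum_{k=1}^{n} k * v^k, v = 1/(1+i)
v = 0.952381
Sum computed term by term:
(Ia)_16 = 80.9975


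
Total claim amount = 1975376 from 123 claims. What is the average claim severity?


severity = total / number
= 1975376 / 123
= 16059.9675


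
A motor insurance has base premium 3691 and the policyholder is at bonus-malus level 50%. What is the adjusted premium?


adjusted = base * BM_level / 100
= 3691 * 50 / 100
= 3691 * 0.5
= 1845.5


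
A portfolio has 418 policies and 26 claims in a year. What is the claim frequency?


frequency = claims / policies
= 26 / 418
= 0.0622


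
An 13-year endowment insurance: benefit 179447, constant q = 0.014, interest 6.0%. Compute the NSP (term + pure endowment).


Term component = 20698.2033
Pure endowment = 13_p_x * v^13 * benefit = 0.83253 * 0.468839 * 179447 = 70042.2112
NSP = 90740.4145


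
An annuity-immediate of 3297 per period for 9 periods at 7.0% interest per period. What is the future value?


FV = PMT * ((1+i)^n - 1) / i
= 3297 * ((1.07)^9 - 1) / 0.07
= 3297 * (1.838459 - 1) / 0.07
= 39491.4289


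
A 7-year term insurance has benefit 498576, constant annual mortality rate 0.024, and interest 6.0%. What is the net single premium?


NSP = benefit * sum_{k=0}^{n-1} k_p_x * q * v^(k+1)
With constant q=0.024, v=0.943396
Sum = 0.125412
NSP = 498576 * 0.125412
= 62527.4303


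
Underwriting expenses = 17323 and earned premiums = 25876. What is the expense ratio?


Expense ratio = expenses / premiums
= 17323 / 25876
= 0.6695


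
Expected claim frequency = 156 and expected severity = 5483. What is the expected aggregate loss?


E[S] = E[N] * E[X]
= 156 * 5483
= 855348


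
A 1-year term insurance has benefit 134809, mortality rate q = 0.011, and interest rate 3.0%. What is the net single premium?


NSP = benefit * q * v
v = 1/(1+i) = 0.970874
NSP = 134809 * 0.011 * 0.970874
= 1439.7078


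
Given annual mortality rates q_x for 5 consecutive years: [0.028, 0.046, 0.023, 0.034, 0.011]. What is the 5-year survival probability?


p_k = 1 - q_k for each year
Survival = product of (1 - q_k)
= 0.972 * 0.954 * 0.977 * 0.966 * 0.989
= 0.8655


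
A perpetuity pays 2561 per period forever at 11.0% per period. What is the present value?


PV = PMT / i
= 2561 / 0.11
= 23281.8182


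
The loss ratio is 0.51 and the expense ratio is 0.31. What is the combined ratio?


Combined ratio = loss ratio + expense ratio
= 0.51 + 0.31
= 0.82


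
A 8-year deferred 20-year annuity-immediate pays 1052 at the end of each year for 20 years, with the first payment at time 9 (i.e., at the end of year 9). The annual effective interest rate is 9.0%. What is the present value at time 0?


PV at time 8 of the 20-year annuity-immediate:
a_n = 1052 * (1-(1+0.09)^(-20))/0.09 = 9603.23
Discount back 8 years to time 0:
PV = 9603.23 * (1+0.09)^(-8)
= 9603.23 * 0.501866
= 4819.5373


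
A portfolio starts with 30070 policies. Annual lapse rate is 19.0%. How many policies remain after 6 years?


remaining = initial * (1 - lapse)^years
= 30070 * (1 - 0.19)^6
= 30070 * 0.28243
= 8492.6562


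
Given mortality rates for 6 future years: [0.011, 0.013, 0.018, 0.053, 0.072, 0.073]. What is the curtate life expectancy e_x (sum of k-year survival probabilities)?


e_x = sum_{k=1}^{n} k_p_x
k_p_x values:
  1_p_x = 0.989
  2_p_x = 0.976143
  3_p_x = 0.958572
  4_p_x = 0.907768
  5_p_x = 0.842409
  6_p_x = 0.780913
e_x = 5.4548


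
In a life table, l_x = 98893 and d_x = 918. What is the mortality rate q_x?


q_x = d_x / l_x
= 918 / 98893
= 0.0093


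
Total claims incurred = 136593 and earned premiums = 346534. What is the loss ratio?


Loss ratio = claims / premiums
= 136593 / 346534
= 0.3942


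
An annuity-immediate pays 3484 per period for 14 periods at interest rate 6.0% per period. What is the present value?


PV = PMT * (1 - (1+i)^(-n)) / i
= 3484 * (1 - (1+0.06)^(-14)) / 0.06
= 3484 * (1 - 0.442301) / 0.06
= 3484 * 9.294984
= 32383.724


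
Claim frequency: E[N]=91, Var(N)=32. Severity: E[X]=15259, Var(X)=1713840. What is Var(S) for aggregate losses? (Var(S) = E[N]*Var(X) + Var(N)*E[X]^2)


Var(S) = E[N]*Var(X) + Var(N)*E[X]^2
= 91*1713840 + 32*15259^2
= 155959440 + 7450786592
= 7.6067e+09


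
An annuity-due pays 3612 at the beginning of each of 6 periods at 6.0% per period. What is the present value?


PV_due = PMT * (1-(1+i)^(-n))/i * (1+i)
PV_immediate = 17761.3755
PV_due = 17761.3755 * 1.06
= 18827.058


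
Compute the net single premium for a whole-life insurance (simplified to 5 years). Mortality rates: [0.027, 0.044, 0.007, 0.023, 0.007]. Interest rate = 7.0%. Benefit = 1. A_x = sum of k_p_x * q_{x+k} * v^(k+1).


v = 0.934579
Year 0: k_p_x=1.0, q=0.027, term=0.025234
Year 1: k_p_x=0.973, q=0.044, term=0.037394
Year 2: k_p_x=0.930188, q=0.007, term=0.005315
Year 3: k_p_x=0.923677, q=0.023, term=0.016207
Year 4: k_p_x=0.902432, q=0.007, term=0.004504
A_x = 0.0887


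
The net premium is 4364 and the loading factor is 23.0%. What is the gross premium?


Gross = net * (1 + loading)
= 4364 * (1 + 0.23)
= 4364 * 1.23
= 5367.72


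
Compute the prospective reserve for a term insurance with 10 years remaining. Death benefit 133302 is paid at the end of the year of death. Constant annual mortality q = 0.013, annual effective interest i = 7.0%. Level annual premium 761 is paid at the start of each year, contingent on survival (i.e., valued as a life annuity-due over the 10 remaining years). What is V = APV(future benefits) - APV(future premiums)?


v = 1/(1+i) = 0.934579
APV(future benefits) per unit = sum_{k=0}^{9} k_p_x * q * v^(k+1) = 0.086771
APV(future benefits) = 133302 * 0.086771 = 11566.7829
Life annuity-due factor ä_{x:10} = sum_{k=0}^{9} k_p_x * v^k = 7.141942
APV(future premiums) = 761 * 7.141942 = 5435.0182
V = 11566.7829 - 5435.0182
= 6131.7647


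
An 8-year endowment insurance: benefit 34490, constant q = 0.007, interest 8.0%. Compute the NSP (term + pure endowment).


Term component = 1357.7113
Pure endowment = 8_p_x * v^8 * benefit = 0.945353 * 0.540269 * 34490 = 17615.5878
NSP = 18973.2991


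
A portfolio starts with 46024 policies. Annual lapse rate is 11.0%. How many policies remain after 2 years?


remaining = initial * (1 - lapse)^years
= 46024 * (1 - 0.11)^2
= 46024 * 0.7921
= 36455.6104


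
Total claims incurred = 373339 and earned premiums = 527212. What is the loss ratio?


Loss ratio = claims / premiums
= 373339 / 527212
= 0.7081


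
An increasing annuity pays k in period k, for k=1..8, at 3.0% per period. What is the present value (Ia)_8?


(Ia)_n = sum_{k=1}^{n} k * v^k, v = 1/(1+i)
v = 0.970874
Sum computed term by term:
(Ia)_8 = 30.5003


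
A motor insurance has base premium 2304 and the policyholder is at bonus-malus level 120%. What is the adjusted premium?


adjusted = base * BM_level / 100
= 2304 * 120 / 100
= 2304 * 1.2
= 2764.8


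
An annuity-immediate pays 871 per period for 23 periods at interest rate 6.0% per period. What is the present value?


PV = PMT * (1 - (1+i)^(-n)) / i
= 871 * (1 - (1+0.06)^(-23)) / 0.06
= 871 * (1 - 0.261797) / 0.06
= 871 * 12.303379
= 10716.2431


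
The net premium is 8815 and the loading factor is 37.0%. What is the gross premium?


Gross = net * (1 + loading)
= 8815 * (1 + 0.37)
= 8815 * 1.37
= 12076.55


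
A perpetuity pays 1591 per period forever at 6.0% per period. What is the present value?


PV = PMT / i
= 1591 / 0.06
= 26516.6667


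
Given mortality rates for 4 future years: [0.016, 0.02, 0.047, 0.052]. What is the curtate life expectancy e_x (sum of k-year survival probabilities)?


e_x = sum_{k=1}^{n} k_p_x
k_p_x values:
  1_p_x = 0.984
  2_p_x = 0.96432
  3_p_x = 0.918997
  4_p_x = 0.871209
e_x = 3.7385


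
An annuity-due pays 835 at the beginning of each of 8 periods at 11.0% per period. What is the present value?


PV_due = PMT * (1-(1+i)^(-n))/i * (1+i)
PV_immediate = 4297.0125
PV_due = 4297.0125 * 1.11
= 4769.6839


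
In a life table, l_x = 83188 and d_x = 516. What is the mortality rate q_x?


q_x = d_x / l_x
= 516 / 83188
= 0.0062


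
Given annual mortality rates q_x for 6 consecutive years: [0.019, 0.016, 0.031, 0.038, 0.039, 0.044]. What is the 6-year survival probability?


p_k = 1 - q_k for each year
Survival = product of (1 - q_k)
= 0.981 * 0.984 * 0.969 * 0.962 * 0.961 * 0.956
= 0.8267


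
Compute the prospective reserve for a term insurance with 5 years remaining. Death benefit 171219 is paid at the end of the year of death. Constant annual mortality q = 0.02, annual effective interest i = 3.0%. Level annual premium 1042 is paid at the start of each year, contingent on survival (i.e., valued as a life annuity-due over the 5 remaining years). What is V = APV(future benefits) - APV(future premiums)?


v = 1/(1+i) = 0.970874
APV(future benefits) per unit = sum_{k=0}^{4} k_p_x * q * v^(k+1) = 0.088108
APV(future benefits) = 171219 * 0.088108 = 15085.7623
Life annuity-due factor ä_{x:5} = sum_{k=0}^{4} k_p_x * v^k = 4.537562
APV(future premiums) = 1042 * 4.537562 = 4728.1392
V = 15085.7623 - 4728.1392
= 10357.6231


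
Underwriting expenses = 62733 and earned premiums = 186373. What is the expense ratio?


Expense ratio = expenses / premiums
= 62733 / 186373
= 0.3366


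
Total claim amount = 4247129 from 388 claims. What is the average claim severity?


severity = total / number
= 4247129 / 388
= 10946.2088


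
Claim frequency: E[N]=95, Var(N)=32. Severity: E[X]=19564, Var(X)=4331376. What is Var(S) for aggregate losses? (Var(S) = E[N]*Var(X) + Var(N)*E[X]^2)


Var(S) = E[N]*Var(X) + Var(N)*E[X]^2
= 95*4331376 + 32*19564^2
= 411480720 + 12248003072
= 1.2659e+10


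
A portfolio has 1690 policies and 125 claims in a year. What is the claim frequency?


frequency = claims / policies
= 125 / 1690
= 0.074


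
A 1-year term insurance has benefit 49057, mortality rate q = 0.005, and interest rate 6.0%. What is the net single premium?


NSP = benefit * q * v
v = 1/(1+i) = 0.943396
NSP = 49057 * 0.005 * 0.943396
= 231.4009


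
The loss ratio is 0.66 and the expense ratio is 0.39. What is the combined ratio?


Combined ratio = loss ratio + expense ratio
= 0.66 + 0.39
= 1.05


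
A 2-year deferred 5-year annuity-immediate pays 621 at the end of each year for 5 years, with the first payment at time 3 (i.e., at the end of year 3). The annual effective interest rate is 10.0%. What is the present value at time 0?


PV at time 2 of the 5-year annuity-immediate:
a_n = 621 * (1-(1+0.1)^(-5))/0.1 = 2354.0786
Discount back 2 years to time 0:
PV = 2354.0786 * (1+0.1)^(-2)
= 2354.0786 * 0.826446
= 1945.5195


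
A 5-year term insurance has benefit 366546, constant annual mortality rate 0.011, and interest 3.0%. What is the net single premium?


NSP = benefit * sum_{k=0}^{n-1} k_p_x * q * v^(k+1)
With constant q=0.011, v=0.970874
Sum = 0.049313
NSP = 366546 * 0.049313
= 18075.42


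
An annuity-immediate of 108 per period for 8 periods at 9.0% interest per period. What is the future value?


FV = PMT * ((1+i)^n - 1) / i
= 108 * ((1.09)^8 - 1) / 0.09
= 108 * (1.992563 - 1) / 0.09
= 1191.0752


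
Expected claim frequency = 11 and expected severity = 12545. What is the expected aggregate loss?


E[S] = E[N] * E[X]
= 11 * 12545
= 137995


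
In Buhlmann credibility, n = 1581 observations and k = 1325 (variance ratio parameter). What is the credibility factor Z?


Z = n / (n + k)
= 1581 / (1581 + 1325)
= 1581 / 2906
= 0.544


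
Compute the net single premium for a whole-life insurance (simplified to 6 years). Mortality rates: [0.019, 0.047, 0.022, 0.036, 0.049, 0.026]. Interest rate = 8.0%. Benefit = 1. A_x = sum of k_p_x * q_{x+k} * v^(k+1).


v = 0.925926
Year 0: k_p_x=1.0, q=0.019, term=0.017593
Year 1: k_p_x=0.981, q=0.047, term=0.039529
Year 2: k_p_x=0.934893, q=0.022, term=0.016327
Year 3: k_p_x=0.914325, q=0.036, term=0.024194
Year 4: k_p_x=0.88141, q=0.049, term=0.029394
Year 5: k_p_x=0.838221, q=0.026, term=0.013734
A_x = 0.1408


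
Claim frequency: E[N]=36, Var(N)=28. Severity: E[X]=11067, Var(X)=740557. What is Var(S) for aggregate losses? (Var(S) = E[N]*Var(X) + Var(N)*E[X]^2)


Var(S) = E[N]*Var(X) + Var(N)*E[X]^2
= 36*740557 + 28*11067^2
= 26660052 + 3429397692
= 3.4561e+09


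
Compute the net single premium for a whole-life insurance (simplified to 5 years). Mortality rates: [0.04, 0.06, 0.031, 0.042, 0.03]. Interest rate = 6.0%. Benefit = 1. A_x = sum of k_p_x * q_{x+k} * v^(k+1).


v = 0.943396
Year 0: k_p_x=1.0, q=0.04, term=0.037736
Year 1: k_p_x=0.96, q=0.06, term=0.051264
Year 2: k_p_x=0.9024, q=0.031, term=0.023488
Year 3: k_p_x=0.874426, q=0.042, term=0.02909
Year 4: k_p_x=0.8377, q=0.03, term=0.018779
A_x = 0.1604


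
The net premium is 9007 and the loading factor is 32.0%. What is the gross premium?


Gross = net * (1 + loading)
= 9007 * (1 + 0.32)
= 9007 * 1.32
= 11889.24


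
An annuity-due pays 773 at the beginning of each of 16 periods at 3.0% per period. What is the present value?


PV_due = PMT * (1-(1+i)^(-n))/i * (1+i)
PV_immediate = 9709.7319
PV_due = 9709.7319 * 1.03
= 10001.0238


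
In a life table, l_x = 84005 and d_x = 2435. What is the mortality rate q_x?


q_x = d_x / l_x
= 2435 / 84005
= 0.029


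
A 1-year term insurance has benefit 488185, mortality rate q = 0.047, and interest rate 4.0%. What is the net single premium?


NSP = benefit * q * v
v = 1/(1+i) = 0.961538
NSP = 488185 * 0.047 * 0.961538
= 22062.2067


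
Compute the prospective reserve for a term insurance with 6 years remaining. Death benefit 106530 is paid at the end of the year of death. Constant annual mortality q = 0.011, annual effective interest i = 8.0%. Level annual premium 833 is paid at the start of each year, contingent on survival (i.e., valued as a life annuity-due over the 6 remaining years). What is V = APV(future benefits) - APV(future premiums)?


v = 1/(1+i) = 0.925926
APV(future benefits) per unit = sum_{k=0}^{5} k_p_x * q * v^(k+1) = 0.049596
APV(future benefits) = 106530 * 0.049596 = 5283.4653
Life annuity-due factor ä_{x:6} = sum_{k=0}^{5} k_p_x * v^k = 4.869429
APV(future premiums) = 833 * 4.869429 = 4056.234
V = 5283.4653 - 4056.234
= 1227.2313


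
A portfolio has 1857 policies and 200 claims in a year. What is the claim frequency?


frequency = claims / policies
= 200 / 1857
= 0.1077


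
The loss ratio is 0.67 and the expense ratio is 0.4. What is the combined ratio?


Combined ratio = loss ratio + expense ratio
= 0.67 + 0.4
= 1.07


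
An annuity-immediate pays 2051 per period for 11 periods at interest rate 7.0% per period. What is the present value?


PV = PMT * (1 - (1+i)^(-n)) / i
= 2051 * (1 - (1+0.07)^(-11)) / 0.07
= 2051 * (1 - 0.475093) / 0.07
= 2051 * 7.498674
= 15379.7811


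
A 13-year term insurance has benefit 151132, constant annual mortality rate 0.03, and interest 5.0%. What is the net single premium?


NSP = benefit * sum_{k=0}^{n-1} k_p_x * q * v^(k+1)
With constant q=0.03, v=0.952381
Sum = 0.241155
NSP = 151132 * 0.241155
= 36446.2014


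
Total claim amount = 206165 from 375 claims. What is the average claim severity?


severity = total / number
= 206165 / 375
= 549.7733


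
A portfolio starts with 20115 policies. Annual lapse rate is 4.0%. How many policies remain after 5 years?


remaining = initial * (1 - lapse)^years
= 20115 * (1 - 0.04)^5
= 20115 * 0.815373
= 16401.2218


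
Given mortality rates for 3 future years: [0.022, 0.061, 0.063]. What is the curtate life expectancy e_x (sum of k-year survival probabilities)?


e_x = sum_{k=1}^{n} k_p_x
k_p_x values:
  1_p_x = 0.978
  2_p_x = 0.918342
  3_p_x = 0.860486
e_x = 2.7568


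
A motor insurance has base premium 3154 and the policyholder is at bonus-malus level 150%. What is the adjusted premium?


adjusted = base * BM_level / 100
= 3154 * 150 / 100
= 3154 * 1.5
= 4731.0


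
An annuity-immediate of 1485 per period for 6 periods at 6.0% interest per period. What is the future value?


FV = PMT * ((1+i)^n - 1) / i
= 1485 * ((1.06)^6 - 1) / 0.06
= 1485 * (1.418519 - 1) / 0.06
= 10358.348


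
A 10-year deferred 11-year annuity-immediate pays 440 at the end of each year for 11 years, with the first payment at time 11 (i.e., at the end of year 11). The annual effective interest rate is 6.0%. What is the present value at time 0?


PV at time 10 of the 11-year annuity-immediate:
a_n = 440 * (1-(1+0.06)^(-11))/0.06 = 3470.2248
Discount back 10 years to time 0:
PV = 3470.2248 * (1+0.06)^(-10)
= 3470.2248 * 0.558395
= 1937.7554


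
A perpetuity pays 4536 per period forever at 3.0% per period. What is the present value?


PV = PMT / i
= 4536 / 0.03
= 151200.0


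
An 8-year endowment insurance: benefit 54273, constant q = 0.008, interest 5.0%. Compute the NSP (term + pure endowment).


Term component = 2734.4959
Pure endowment = 8_p_x * v^8 * benefit = 0.937764 * 0.676839 * 54273 = 34447.9049
NSP = 37182.4007


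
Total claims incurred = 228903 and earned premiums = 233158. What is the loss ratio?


Loss ratio = claims / premiums
= 228903 / 233158
= 0.9818


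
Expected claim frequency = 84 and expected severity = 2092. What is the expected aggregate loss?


E[S] = E[N] * E[X]
= 84 * 2092
= 175728


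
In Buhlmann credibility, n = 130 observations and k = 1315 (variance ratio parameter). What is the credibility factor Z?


Z = n / (n + k)
= 130 / (130 + 1315)
= 130 / 1445
= 0.09


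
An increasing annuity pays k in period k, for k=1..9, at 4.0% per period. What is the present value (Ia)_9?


(Ia)_n = sum_{k=1}^{n} k * v^k, v = 1/(1+i)
v = 0.961538
Sum computed term by term:
(Ia)_9 = 35.2366


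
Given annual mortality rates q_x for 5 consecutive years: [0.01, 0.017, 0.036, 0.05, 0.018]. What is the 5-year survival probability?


p_k = 1 - q_k for each year
Survival = product of (1 - q_k)
= 0.99 * 0.983 * 0.964 * 0.95 * 0.982
= 0.8752


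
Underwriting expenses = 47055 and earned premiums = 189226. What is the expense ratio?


Expense ratio = expenses / premiums
= 47055 / 189226
= 0.2487


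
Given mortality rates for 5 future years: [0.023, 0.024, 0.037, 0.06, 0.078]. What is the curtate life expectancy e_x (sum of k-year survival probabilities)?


e_x = sum_{k=1}^{n} k_p_x
k_p_x values:
  1_p_x = 0.977
  2_p_x = 0.953552
  3_p_x = 0.918271
  4_p_x = 0.863174
  5_p_x = 0.795847
e_x = 4.5078


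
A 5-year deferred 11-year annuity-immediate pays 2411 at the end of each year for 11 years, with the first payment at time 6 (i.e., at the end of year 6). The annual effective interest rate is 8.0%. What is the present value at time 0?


PV at time 5 of the 11-year annuity-immediate:
a_n = 2411 * (1-(1+0.08)^(-11))/0.08 = 17212.0428
Discount back 5 years to time 0:
PV = 17212.0428 * (1+0.08)^(-5)
= 17212.0428 * 0.680583
= 11714.2271


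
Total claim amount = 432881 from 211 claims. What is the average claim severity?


severity = total / number
= 432881 / 211
= 2051.5687


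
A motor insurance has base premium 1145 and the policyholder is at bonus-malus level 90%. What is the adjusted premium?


adjusted = base * BM_level / 100
= 1145 * 90 / 100
= 1145 * 0.9
= 1030.5


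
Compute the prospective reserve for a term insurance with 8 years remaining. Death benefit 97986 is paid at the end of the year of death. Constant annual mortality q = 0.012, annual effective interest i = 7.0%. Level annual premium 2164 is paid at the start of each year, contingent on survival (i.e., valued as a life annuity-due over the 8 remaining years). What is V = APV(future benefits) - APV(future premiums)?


v = 1/(1+i) = 0.934579
APV(future benefits) per unit = sum_{k=0}^{7} k_p_x * q * v^(k+1) = 0.069011
APV(future benefits) = 97986 * 0.069011 = 6762.0749
Life annuity-due factor ä_{x:8} = sum_{k=0}^{7} k_p_x * v^k = 6.153447
APV(future premiums) = 2164 * 6.153447 = 13316.0598
V = 6762.0749 - 13316.0598
= -6553.9849


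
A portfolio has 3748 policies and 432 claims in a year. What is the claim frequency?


frequency = claims / policies
= 432 / 3748
= 0.1153


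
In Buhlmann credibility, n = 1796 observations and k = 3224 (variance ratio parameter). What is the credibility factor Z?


Z = n / (n + k)
= 1796 / (1796 + 3224)
= 1796 / 5020
= 0.3578


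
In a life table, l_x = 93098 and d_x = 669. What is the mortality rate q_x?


q_x = d_x / l_x
= 669 / 93098
= 0.0072


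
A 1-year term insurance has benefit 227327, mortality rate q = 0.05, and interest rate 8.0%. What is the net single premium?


NSP = benefit * q * v
v = 1/(1+i) = 0.925926
NSP = 227327 * 0.05 * 0.925926
= 10524.3981


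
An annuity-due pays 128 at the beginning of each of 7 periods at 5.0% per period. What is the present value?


PV_due = PMT * (1-(1+i)^(-n))/i * (1+i)
PV_immediate = 740.6558
PV_due = 740.6558 * 1.05
= 777.6886


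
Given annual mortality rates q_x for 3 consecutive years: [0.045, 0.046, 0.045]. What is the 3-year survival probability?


p_k = 1 - q_k for each year
Survival = product of (1 - q_k)
= 0.955 * 0.954 * 0.955
= 0.8701


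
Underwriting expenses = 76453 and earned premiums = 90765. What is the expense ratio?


Expense ratio = expenses / premiums
= 76453 / 90765
= 0.8423


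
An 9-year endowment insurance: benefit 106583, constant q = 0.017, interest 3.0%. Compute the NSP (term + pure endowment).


Term component = 13230.0187
Pure endowment = 9_p_x * v^9 * benefit = 0.857002 * 0.766417 * 106583 = 70005.8895
NSP = 83235.9082


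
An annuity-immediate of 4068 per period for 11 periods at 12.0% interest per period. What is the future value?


FV = PMT * ((1+i)^n - 1) / i
= 4068 * ((1.12)^11 - 1) / 0.12
= 4068 * (3.47855 - 1) / 0.12
= 84022.8448


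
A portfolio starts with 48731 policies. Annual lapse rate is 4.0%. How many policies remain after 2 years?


remaining = initial * (1 - lapse)^years
= 48731 * (1 - 0.04)^2
= 48731 * 0.9216
= 44910.4896


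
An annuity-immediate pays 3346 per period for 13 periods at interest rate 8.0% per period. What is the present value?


PV = PMT * (1 - (1+i)^(-n)) / i
= 3346 * (1 - (1+0.08)^(-13)) / 0.08
= 3346 * (1 - 0.367698) / 0.08
= 3346 * 7.903776
= 26446.0343


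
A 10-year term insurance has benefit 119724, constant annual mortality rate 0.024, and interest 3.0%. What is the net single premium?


NSP = benefit * sum_{k=0}^{n-1} k_p_x * q * v^(k+1)
With constant q=0.024, v=0.970874
Sum = 0.18506
NSP = 119724 * 0.18506
= 22156.1603


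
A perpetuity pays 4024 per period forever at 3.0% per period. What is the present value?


PV = PMT / i
= 4024 / 0.03
= 134133.3333


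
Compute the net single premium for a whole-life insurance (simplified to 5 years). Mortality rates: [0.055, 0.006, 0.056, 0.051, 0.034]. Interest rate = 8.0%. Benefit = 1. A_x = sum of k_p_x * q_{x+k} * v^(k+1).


v = 0.925926
Year 0: k_p_x=1.0, q=0.055, term=0.050926
Year 1: k_p_x=0.945, q=0.006, term=0.004861
Year 2: k_p_x=0.93933, q=0.056, term=0.041758
Year 3: k_p_x=0.886728, q=0.051, term=0.03324
Year 4: k_p_x=0.841504, q=0.034, term=0.019472
A_x = 0.1503


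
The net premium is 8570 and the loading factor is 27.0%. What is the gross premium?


Gross = net * (1 + loading)
= 8570 * (1 + 0.27)
= 8570 * 1.27
= 10883.9


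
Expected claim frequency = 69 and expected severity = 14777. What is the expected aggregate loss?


E[S] = E[N] * E[X]
= 69 * 14777
= 1.0196e+06


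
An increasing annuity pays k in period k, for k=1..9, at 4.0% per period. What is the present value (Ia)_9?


(Ia)_n = sum_{k=1}^{n} k * v^k, v = 1/(1+i)
v = 0.961538
Sum computed term by term:
(Ia)_9 = 35.2366


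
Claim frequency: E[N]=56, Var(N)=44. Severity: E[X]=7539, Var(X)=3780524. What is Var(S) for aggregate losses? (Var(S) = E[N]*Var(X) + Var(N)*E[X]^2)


Var(S) = E[N]*Var(X) + Var(N)*E[X]^2
= 56*3780524 + 44*7539^2
= 211709344 + 2500806924
= 2.7125e+09


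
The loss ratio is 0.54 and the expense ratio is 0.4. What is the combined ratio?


Combined ratio = loss ratio + expense ratio
= 0.54 + 0.4
= 0.94


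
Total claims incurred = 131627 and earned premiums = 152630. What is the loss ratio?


Loss ratio = claims / premiums
= 131627 / 152630
= 0.8624


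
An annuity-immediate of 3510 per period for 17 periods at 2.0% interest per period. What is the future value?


FV = PMT * ((1+i)^n - 1) / i
= 3510 * ((1.02)^17 - 1) / 0.02
= 3510 * (1.400241 - 1) / 0.02
= 70242.3691


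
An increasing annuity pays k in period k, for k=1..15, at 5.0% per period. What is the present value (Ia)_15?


(Ia)_n = sum_{k=1}^{n} k * v^k, v = 1/(1+i)
v = 0.952381
Sum computed term by term:
(Ia)_15 = 73.6677


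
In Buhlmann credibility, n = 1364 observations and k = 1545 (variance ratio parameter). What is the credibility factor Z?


Z = n / (n + k)
= 1364 / (1364 + 1545)
= 1364 / 2909
= 0.4689


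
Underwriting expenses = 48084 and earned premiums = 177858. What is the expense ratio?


Expense ratio = expenses / premiums
= 48084 / 177858
= 0.2704


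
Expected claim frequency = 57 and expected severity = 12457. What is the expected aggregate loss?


E[S] = E[N] * E[X]
= 57 * 12457
= 710049


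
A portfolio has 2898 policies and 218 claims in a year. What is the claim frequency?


frequency = claims / policies
= 218 / 2898
= 0.0752


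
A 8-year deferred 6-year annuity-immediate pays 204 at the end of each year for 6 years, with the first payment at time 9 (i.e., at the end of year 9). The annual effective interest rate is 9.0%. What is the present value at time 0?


PV at time 8 of the 6-year annuity-immediate:
a_n = 204 * (1-(1+0.09)^(-6))/0.09 = 915.1274
Discount back 8 years to time 0:
PV = 915.1274 * (1+0.09)^(-8)
= 915.1274 * 0.501866
= 459.2716


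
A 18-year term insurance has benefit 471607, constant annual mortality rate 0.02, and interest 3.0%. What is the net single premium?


NSP = benefit * sum_{k=0}^{n-1} k_p_x * q * v^(k+1)
With constant q=0.02, v=0.970874
Sum = 0.236673
NSP = 471607 * 0.236673
= 111616.4087


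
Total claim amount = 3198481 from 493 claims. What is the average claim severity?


severity = total / number
= 3198481 / 493
= 6487.7911


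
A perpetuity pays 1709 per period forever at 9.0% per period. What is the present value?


PV = PMT / i
= 1709 / 0.09
= 18988.8889


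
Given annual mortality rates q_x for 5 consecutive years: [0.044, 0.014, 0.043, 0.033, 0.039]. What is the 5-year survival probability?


p_k = 1 - q_k for each year
Survival = product of (1 - q_k)
= 0.956 * 0.986 * 0.957 * 0.967 * 0.961
= 0.8383


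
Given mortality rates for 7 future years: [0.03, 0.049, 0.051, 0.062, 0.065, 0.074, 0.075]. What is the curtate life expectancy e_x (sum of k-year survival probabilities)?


e_x = sum_{k=1}^{n} k_p_x
k_p_x values:
  1_p_x = 0.97
  2_p_x = 0.92247
  3_p_x = 0.875424
  4_p_x = 0.821148
  5_p_x = 0.767773
  6_p_x = 0.710958
  7_p_x = 0.657636
e_x = 5.7254


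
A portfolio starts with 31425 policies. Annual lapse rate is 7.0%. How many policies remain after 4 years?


remaining = initial * (1 - lapse)^years
= 31425 * (1 - 0.07)^4
= 31425 * 0.748052
= 23507.5344


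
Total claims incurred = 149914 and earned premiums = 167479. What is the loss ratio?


Loss ratio = claims / premiums
= 149914 / 167479
= 0.8951


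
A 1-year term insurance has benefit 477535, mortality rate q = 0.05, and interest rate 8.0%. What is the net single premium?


NSP = benefit * q * v
v = 1/(1+i) = 0.925926
NSP = 477535 * 0.05 * 0.925926
= 22108.1019


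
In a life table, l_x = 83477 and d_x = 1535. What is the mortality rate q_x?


q_x = d_x / l_x
= 1535 / 83477
= 0.0184


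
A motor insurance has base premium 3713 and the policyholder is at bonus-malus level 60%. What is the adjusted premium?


adjusted = base * BM_level / 100
= 3713 * 60 / 100
= 3713 * 0.6
= 2227.8


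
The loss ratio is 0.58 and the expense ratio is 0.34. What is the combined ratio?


Combined ratio = loss ratio + expense ratio
= 0.58 + 0.34
= 0.92


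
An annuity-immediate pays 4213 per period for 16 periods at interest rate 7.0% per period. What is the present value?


PV = PMT * (1 - (1+i)^(-n)) / i
= 4213 * (1 - (1+0.07)^(-16)) / 0.07
= 4213 * (1 - 0.338735) / 0.07
= 4213 * 9.446649
= 39798.7306


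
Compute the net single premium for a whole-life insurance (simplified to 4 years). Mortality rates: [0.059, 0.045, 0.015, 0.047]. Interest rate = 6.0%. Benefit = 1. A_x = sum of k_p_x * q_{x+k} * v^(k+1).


v = 0.943396
Year 0: k_p_x=1.0, q=0.059, term=0.05566
Year 1: k_p_x=0.941, q=0.045, term=0.037687
Year 2: k_p_x=0.898655, q=0.015, term=0.011318
Year 3: k_p_x=0.885175, q=0.047, term=0.032954
A_x = 0.1376


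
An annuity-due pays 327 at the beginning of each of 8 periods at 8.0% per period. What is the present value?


PV_due = PMT * (1-(1+i)^(-n))/i * (1+i)
PV_immediate = 1879.1509
PV_due = 1879.1509 * 1.08
= 2029.483


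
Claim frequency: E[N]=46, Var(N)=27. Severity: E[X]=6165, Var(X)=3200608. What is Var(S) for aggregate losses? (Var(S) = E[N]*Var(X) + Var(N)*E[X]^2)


Var(S) = E[N]*Var(X) + Var(N)*E[X]^2
= 46*3200608 + 27*6165^2
= 147227968 + 1026195075
= 1.1734e+09


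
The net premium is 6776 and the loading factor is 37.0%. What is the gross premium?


Gross = net * (1 + loading)
= 6776 * (1 + 0.37)
= 6776 * 1.37
= 9283.12


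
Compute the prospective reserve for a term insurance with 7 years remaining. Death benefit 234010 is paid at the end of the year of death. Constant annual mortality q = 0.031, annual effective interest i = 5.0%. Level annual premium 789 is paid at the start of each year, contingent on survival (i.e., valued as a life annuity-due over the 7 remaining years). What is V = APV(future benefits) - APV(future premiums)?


v = 1/(1+i) = 0.952381
APV(future benefits) per unit = sum_{k=0}^{6} k_p_x * q * v^(k+1) = 0.164535
APV(future benefits) = 234010 * 0.164535 = 38502.7184
Life annuity-due factor ä_{x:7} = sum_{k=0}^{6} k_p_x * v^k = 5.572943
APV(future premiums) = 789 * 5.572943 = 4397.0518
V = 38502.7184 - 4397.0518
= 34105.6666


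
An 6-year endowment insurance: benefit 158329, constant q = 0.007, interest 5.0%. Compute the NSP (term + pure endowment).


Term component = 5533.3928
Pure endowment = 6_p_x * v^6 * benefit = 0.958728 * 0.746215 * 158329 = 113271.3731
NSP = 118804.7659


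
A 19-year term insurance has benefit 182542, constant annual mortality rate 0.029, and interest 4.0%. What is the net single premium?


NSP = benefit * sum_{k=0}^{n-1} k_p_x * q * v^(k+1)
With constant q=0.029, v=0.961538
Sum = 0.306244
NSP = 182542 * 0.306244
= 55902.3288


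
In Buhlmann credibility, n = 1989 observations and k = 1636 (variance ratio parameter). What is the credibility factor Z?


Z = n / (n + k)
= 1989 / (1989 + 1636)
= 1989 / 3625
= 0.5487


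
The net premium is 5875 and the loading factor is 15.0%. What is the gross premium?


Gross = net * (1 + loading)
= 5875 * (1 + 0.15)
= 5875 * 1.15
= 6756.25


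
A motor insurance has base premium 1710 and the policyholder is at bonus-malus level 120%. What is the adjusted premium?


adjusted = base * BM_level / 100
= 1710 * 120 / 100
= 1710 * 1.2
= 2052.0


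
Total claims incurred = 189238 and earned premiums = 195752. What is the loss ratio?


Loss ratio = claims / premiums
= 189238 / 195752
= 0.9667


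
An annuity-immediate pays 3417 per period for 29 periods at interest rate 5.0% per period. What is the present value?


PV = PMT * (1 - (1+i)^(-n)) / i
= 3417 * (1 - (1+0.05)^(-29)) / 0.05
= 3417 * (1 - 0.242946) / 0.05
= 3417 * 15.141074
= 51737.0484


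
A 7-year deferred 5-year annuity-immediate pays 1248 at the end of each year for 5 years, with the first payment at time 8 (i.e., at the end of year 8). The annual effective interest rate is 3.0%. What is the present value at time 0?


PV at time 7 of the 5-year annuity-immediate:
a_n = 1248 * (1-(1+0.03)^(-5))/0.03 = 5715.4746
Discount back 7 years to time 0:
PV = 5715.4746 * (1+0.03)^(-7)
= 5715.4746 * 0.813092
= 4647.2039


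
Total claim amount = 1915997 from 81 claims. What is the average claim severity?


severity = total / number
= 1915997 / 81
= 23654.284


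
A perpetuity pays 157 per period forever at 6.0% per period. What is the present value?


PV = PMT / i
= 157 / 0.06
= 2616.6667


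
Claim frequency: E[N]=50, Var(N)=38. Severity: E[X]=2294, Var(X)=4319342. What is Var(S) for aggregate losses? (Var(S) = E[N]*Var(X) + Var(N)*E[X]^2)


Var(S) = E[N]*Var(X) + Var(N)*E[X]^2
= 50*4319342 + 38*2294^2
= 215967100 + 199972568
= 4.1594e+08


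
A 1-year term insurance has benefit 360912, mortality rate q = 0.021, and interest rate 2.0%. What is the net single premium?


NSP = benefit * q * v
v = 1/(1+i) = 0.980392
NSP = 360912 * 0.021 * 0.980392
= 7430.5412


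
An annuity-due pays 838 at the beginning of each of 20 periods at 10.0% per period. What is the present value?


PV_due = PMT * (1-(1+i)^(-n))/i * (1+i)
PV_immediate = 7134.3664
PV_due = 7134.3664 * 1.1
= 7847.803


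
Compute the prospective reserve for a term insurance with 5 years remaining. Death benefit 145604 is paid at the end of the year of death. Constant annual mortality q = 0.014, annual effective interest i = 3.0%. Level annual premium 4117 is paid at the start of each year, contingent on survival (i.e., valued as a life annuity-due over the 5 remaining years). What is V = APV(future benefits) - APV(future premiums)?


v = 1/(1+i) = 0.970874
APV(future benefits) per unit = sum_{k=0}^{4} k_p_x * q * v^(k+1) = 0.062398
APV(future benefits) = 145604 * 0.062398 = 9085.3346
Life annuity-due factor ä_{x:5} = sum_{k=0}^{4} k_p_x * v^k = 4.590678
APV(future premiums) = 4117 * 4.590678 = 18899.8203
V = 9085.3346 - 18899.8203
= -9814.4857


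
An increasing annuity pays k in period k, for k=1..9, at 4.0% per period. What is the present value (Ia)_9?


(Ia)_n = sum_{k=1}^{n} k * v^k, v = 1/(1+i)
v = 0.961538
Sum computed term by term:
(Ia)_9 = 35.2366


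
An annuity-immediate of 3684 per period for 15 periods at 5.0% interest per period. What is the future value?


FV = PMT * ((1+i)^n - 1) / i
= 3684 * ((1.05)^15 - 1) / 0.05
= 3684 * (2.078928 - 1) / 0.05
= 79495.4283


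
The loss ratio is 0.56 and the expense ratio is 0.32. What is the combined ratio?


Combined ratio = loss ratio + expense ratio
= 0.56 + 0.32
= 0.88


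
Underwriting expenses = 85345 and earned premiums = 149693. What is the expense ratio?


Expense ratio = expenses / premiums
= 85345 / 149693
= 0.5701


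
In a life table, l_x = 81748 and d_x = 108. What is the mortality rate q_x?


q_x = d_x / l_x
= 108 / 81748
= 0.0013


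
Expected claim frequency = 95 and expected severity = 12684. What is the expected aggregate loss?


E[S] = E[N] * E[X]
= 95 * 12684
= 1.2050e+06
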